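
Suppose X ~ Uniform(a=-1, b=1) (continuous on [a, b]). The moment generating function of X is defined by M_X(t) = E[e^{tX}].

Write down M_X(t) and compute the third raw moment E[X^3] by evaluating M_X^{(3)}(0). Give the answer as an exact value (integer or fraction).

E[X^3] = d^3M/dt^3 |_{t=0} = 0

M_X(t) = (e^(t) - e^(-t))/(2*t)
dM/dt = (t*e^(2*t) + t - e^(2*t) + 1)*e^(-t)/(2*t^2)
d^2M/dt^2 = (t^2*e^(2*t) - t^2 - 2*t*e^(2*t) - 2*t + 2*e^(2*t) - 2)*e^(-t)/(2*t^3)
d^3M/dt^3 = (t^3*e^(2*t) + t^3 - 3*t^2*e^(2*t) + 3*t^2 + 6*t*e^(2*t) + 6*t - 6*e^(2*t) + 6)*e^(-t)/(2*t^4)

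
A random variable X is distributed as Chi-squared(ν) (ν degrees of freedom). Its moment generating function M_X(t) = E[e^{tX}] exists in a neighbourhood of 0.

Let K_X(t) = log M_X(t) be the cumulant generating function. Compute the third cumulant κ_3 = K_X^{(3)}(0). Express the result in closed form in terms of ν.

M_X(t) = (1 - 2*t)^(-ν/2)
K_X(t) = log M_X(t) = -ν*log(1 - 2*t)/2
K^(3)(t) = -8*ν/(8*t^3 - 12*t^2 + 6*t - 1)

κ_3 = K^(3)(0) = 8*ν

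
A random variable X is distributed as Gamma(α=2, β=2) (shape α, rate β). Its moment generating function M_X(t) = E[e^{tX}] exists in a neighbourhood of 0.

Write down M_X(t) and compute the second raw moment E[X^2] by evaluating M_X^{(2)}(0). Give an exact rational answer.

M_X(t) = 4/(2 - t)^2
M^(2)(t) = 24/(t^4 - 8*t^3 + 24*t^2 - 32*t + 16)

E[X^2] = M^(2)(0) = 3/2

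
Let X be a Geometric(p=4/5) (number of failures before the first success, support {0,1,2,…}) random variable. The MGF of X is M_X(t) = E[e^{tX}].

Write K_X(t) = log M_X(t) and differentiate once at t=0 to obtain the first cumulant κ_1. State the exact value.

M_X(t) = 4/(5*(1 - e^(t)/5))
K_X(t) = log M_X(t) = -log(1 - e^(t)/5) - log(5) + 2*log(2)
D[K](t) = -e^(t)/(e^(t) - 5)

κ_1 = D[K](0) = 1/4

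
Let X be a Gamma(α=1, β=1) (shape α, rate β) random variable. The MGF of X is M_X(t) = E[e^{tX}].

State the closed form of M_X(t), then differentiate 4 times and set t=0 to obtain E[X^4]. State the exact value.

M_X(t) = 1/(1 - t)
M′(t) = 1/(t^2 - 2*t + 1)
M′′(t) = -2/(t^3 - 3*t^2 + 3*t - 1)
M′′′(t) = 6/(t^4 - 4*t^3 + 6*t^2 - 4*t + 1)
M′′′′(t) = -24/(t^5 - 5*t^4 + 10*t^3 - 10*t^2 + 5*t - 1)

E[X^4] = M′′′′(0) = 24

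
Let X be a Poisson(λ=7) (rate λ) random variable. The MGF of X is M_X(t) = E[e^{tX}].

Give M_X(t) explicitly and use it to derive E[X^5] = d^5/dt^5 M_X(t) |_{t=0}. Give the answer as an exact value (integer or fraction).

E[X^5] = M^(5)(0) = 50134

M_X(t) = e^(7*e^(t) - 7)
M^(5)(t) = (16807*e^(5*t)*e^(7*e^(t)) + 24010*e^(4*t)*e^(7*e^(t)) + 8575*e^(3*t)*e^(7*e^(t)) + 735*e^(2*t)*e^(7*e^(t)) + 7*e^(t)*e^(7*e^(t)))*e^(-7)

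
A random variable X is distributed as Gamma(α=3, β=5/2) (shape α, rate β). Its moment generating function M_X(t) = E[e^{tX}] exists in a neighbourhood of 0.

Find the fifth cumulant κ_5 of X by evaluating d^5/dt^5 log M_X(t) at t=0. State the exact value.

κ_5 = K^(5)(0) = 2304/3125

M_X(t) = 125/(8*(5/2 - t)^3)
K_X(t) = log M_X(t) = -3*log(5/2 - t) - 3*log(2) + 3*log(5)
K^(5)(t) = -2304/(32*t^5 - 400*t^4 + 2000*t^3 - 5000*t^2 + 6250*t - 3125)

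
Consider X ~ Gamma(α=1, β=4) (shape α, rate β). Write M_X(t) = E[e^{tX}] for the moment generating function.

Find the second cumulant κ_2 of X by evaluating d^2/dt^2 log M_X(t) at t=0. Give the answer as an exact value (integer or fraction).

M_X(t) = 4/(4 - t)
K_X(t) = log M_X(t) = -log(4 - t) + 2*log(2)
K^(2)(t) = 1/(t^2 - 8*t + 16)

κ_2 = K^(2)(0) = 1/16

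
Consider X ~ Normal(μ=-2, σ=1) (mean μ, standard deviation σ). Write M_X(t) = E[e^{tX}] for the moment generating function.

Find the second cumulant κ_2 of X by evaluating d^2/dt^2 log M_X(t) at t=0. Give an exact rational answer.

M_X(t) = e^(t^2/2 - 2*t)
K_X(t) = log M_X(t) = t^2/2 - 2*t
K′(t) = t - 2
K′′(t) = 1

κ_2 = K′′(0) = 1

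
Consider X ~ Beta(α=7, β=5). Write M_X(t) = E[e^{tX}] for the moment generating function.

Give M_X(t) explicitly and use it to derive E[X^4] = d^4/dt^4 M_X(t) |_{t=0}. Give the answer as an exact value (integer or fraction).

E[X^4] = M^(4)(0) = 2/13

M_X(t) = ₁F₁(7; 12; t)
M^(4)(t) = 2*₁F₁(11; 16; t)/13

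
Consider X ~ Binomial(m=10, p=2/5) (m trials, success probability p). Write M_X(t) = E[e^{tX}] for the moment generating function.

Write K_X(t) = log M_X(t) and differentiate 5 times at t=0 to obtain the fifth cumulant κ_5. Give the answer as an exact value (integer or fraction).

κ_5 = K′′′′′(0) = -564/625

M_X(t) = (2*e^(t)/5 + 3/5)^10
K_X(t) = log M_X(t) = 10*log(2*e^(t)/5 + 3/5)
K′(t) = 20*e^(t)/(2*e^(t) + 3)
K′′(t) = 60*e^(t)/(4*e^(2*t) + 12*e^(t) + 9)
K′′′(t) = (-120*e^(2*t) + 180*e^(t))/(8*e^(3*t) + 36*e^(2*t) + 54*e^(t) + 27)
K′′′′(t) = (240*e^(3*t) - 1440*e^(2*t) + 540*e^(t))/(16*e^(4*t) + 96*e^(3*t) + 216*e^(2*t) + 216*e^(t) + 81)
K′′′′′(t) = (-480*e^(4*t) + 7920*e^(3*t) - 11880*e^(2*t) + 1620*e^(t))/(32*e^(5*t) + 240*e^(4*t) + 720*e^(3*t) + 1080*e^(2*t) + 810*e^(t) + 243)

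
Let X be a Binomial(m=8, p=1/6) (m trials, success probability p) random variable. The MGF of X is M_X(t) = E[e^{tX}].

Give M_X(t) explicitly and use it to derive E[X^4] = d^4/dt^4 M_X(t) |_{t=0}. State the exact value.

M_X(t) = (e^(t)/6 + 5/6)^8

E[X^4] = d^4M/dt^4 |_{t=0} = 617/27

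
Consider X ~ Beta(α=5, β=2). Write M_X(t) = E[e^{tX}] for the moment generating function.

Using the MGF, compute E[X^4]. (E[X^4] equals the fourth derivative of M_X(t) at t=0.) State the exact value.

M_X(t) = ₁F₁(5; 7; t)
dM/dt = 5*₁F₁(6; 8; t)/7
d^2M/dt^2 = 15*₁F₁(7; 9; t)/28
d^3M/dt^3 = 5*₁F₁(8; 10; t)/12
d^4M/dt^4 = ₁F₁(9; 11; t)/3

E[X^4] = d^4M/dt^4 |_{t=0} = 1/3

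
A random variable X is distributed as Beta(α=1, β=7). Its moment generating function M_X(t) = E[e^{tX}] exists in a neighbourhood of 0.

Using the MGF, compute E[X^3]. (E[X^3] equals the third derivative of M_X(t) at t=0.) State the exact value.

M_X(t) = ₁F₁(1; 8; t)
D^3[M](t) = ₁F₁(4; 11; t)/120

E[X^3] = D^3[M](0) = 1/120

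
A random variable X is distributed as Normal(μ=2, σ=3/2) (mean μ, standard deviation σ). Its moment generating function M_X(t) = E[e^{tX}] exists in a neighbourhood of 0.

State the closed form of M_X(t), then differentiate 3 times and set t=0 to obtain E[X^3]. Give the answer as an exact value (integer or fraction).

M_X(t) = e^(9*t^2/8 + 2*t)
M^(3)(t) = 729*t^3*e^(2*t)*e^(9*t^2/8)/64 + 243*t^2*e^(2*t)*e^(9*t^2/8)/8 + 675*t*e^(2*t)*e^(9*t^2/8)/16 + 43*e^(2*t)*e^(9*t^2/8)/2

E[X^3] = M^(3)(0) = 43/2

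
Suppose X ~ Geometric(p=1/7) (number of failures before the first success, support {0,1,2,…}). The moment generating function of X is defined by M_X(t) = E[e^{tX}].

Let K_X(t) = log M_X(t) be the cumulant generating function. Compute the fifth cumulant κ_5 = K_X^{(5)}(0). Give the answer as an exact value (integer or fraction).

κ_5 = K^(5)(0) = 275730

M_X(t) = 1/(7*(1 - 6*e^(t)/7))
K_X(t) = log M_X(t) = -log(1 - 6*e^(t)/7) - log(7)
K^(5)(t) = (-9072*e^(4*t) - 116424*e^(3*t) - 135828*e^(2*t) - 14406*e^(t))/(7776*e^(5*t) - 45360*e^(4*t) + 105840*e^(3*t) - 123480*e^(2*t) + 72030*e^(t) - 16807)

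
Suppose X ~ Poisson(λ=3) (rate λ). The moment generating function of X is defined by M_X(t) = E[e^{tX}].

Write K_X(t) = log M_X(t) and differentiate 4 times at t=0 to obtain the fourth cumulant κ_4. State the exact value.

M_X(t) = e^(3*e^(t) - 3)
K_X(t) = log M_X(t) = 3*e^(t) - 3
D^4[K](t) = 3*e^(t)

κ_4 = D^4[K](0) = 3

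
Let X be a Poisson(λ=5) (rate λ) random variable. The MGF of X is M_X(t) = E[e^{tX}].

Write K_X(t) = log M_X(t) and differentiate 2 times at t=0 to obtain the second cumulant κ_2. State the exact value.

M_X(t) = e^(5*e^(t) - 5)
K_X(t) = log M_X(t) = 5*e^(t) - 5
dK/dt = 5*e^(t)
d^2K/dt^2 = 5*e^(t)

κ_2 = d^2K/dt^2 |_{t=0} = 5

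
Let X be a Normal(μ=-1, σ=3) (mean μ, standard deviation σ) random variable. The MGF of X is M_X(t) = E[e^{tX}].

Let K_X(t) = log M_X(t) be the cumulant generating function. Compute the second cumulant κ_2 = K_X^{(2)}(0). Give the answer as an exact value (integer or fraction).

M_X(t) = e^(9*t^2/2 - t)
K_X(t) = log M_X(t) = 9*t^2/2 - t
K^(2)(t) = 9

κ_2 = K^(2)(0) = 9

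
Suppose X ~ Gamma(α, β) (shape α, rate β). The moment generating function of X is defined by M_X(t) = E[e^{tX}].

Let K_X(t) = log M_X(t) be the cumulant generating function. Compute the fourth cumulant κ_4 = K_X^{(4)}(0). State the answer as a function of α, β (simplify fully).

M_X(t) = (β/(β - t))^α
K_X(t) = log M_X(t) = α*(log(β) - log(β - t))
dK/dt = -α/(-β + t)
d^2K/dt^2 = α/(β^2 - 2*β*t + t^2)
d^3K/dt^3 = -2*α/(-β^3 + 3*β^2*t - 3*β*t^2 + t^3)
d^4K/dt^4 = 6*α/(β^4 - 4*β^3*t + 6*β^2*t^2 - 4*β*t^3 + t^4)

κ_4 = d^4K/dt^4 |_{t=0} = 6*α/β^4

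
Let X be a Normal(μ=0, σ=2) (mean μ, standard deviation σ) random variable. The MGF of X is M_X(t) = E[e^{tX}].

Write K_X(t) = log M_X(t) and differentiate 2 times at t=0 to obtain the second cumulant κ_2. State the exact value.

κ_2 = K′′(0) = 4

M_X(t) = e^(2*t^2)
K_X(t) = log M_X(t) = 2*t^2
K′(t) = 4*t
K′′(t) = 4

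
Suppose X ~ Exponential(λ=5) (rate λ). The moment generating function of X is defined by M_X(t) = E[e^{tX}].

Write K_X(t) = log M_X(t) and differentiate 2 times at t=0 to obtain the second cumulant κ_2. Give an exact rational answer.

M_X(t) = 5/(5 - t)
K_X(t) = log M_X(t) = -log(5 - t) + log(5)
K′(t) = -1/(t - 5)
K′′(t) = 1/(t^2 - 10*t + 25)

κ_2 = K′′(0) = 1/25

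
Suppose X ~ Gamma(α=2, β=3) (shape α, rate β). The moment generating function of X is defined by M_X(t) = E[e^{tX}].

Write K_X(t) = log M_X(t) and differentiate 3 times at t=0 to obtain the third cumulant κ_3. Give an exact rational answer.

κ_3 = d^3K/dt^3 |_{t=0} = 4/27

M_X(t) = 9/(3 - t)^2
K_X(t) = log M_X(t) = -2*log(3 - t) + 2*log(3)
dK/dt = -2/(t - 3)
d^2K/dt^2 = 2/(t^2 - 6*t + 9)
d^3K/dt^3 = -4/(t^3 - 9*t^2 + 27*t - 27)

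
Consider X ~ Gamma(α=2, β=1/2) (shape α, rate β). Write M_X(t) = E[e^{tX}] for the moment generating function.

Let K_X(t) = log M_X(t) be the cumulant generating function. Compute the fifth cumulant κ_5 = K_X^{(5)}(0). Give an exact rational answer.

M_X(t) = 1/(4*(1/2 - t)^2)
K_X(t) = log M_X(t) = -2*log(1/2 - t) - 2*log(2)
dK/dt = -4/(2*t - 1)
d^2K/dt^2 = 8/(4*t^2 - 4*t + 1)
d^3K/dt^3 = -32/(8*t^3 - 12*t^2 + 6*t - 1)
d^4K/dt^4 = 192/(16*t^4 - 32*t^3 + 24*t^2 - 8*t + 1)
d^5K/dt^5 = -1536/(32*t^5 - 80*t^4 + 80*t^3 - 40*t^2 + 10*t - 1)

κ_5 = d^5K/dt^5 |_{t=0} = 1536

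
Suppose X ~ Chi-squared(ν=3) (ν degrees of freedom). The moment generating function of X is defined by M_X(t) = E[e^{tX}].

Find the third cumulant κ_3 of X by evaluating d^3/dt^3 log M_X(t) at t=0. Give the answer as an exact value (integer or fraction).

M_X(t) = (1 - 2*t)^(-3/2)
K_X(t) = log M_X(t) = -3*log(1 - 2*t)/2
K^(3)(t) = -24/(8*t^3 - 12*t^2 + 6*t - 1)

κ_3 = K^(3)(0) = 24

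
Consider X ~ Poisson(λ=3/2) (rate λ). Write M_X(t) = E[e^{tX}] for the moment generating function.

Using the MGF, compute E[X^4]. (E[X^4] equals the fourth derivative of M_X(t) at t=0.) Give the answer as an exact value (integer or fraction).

M_X(t) = e^(3*e^(t)/2 - 3/2)
M^(4)(t) = (81*e^(4*t)*e^(3*e^(t)/2) + 324*e^(3*t)*e^(3*e^(t)/2) + 252*e^(2*t)*e^(3*e^(t)/2) + 24*e^(t)*e^(3*e^(t)/2))*e^(-3/2)/16

E[X^4] = M^(4)(0) = 681/16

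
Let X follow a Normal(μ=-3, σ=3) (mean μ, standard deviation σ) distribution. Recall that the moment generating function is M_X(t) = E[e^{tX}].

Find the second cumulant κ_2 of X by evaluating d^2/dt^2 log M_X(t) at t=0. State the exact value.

κ_2 = d^2K/dt^2 |_{t=0} = 9

M_X(t) = e^(9*t^2/2 - 3*t)
K_X(t) = log M_X(t) = 9*t^2/2 - 3*t
dK/dt = 9*t - 3
d^2K/dt^2 = 9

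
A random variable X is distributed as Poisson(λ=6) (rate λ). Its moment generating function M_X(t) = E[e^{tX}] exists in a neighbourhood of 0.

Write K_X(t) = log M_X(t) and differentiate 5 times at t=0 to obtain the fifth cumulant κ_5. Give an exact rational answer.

κ_5 = d^5K/dt^5 |_{t=0} = 6

M_X(t) = e^(6*e^(t) - 6)
K_X(t) = log M_X(t) = 6*e^(t) - 6
dK/dt = 6*e^(t)
d^2K/dt^2 = 6*e^(t)
d^3K/dt^3 = 6*e^(t)
d^4K/dt^4 = 6*e^(t)
d^5K/dt^5 = 6*e^(t)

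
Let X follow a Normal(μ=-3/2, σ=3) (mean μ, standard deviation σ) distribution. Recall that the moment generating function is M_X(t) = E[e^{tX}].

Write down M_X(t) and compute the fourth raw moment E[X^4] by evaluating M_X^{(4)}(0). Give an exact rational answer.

E[X^4] = d^4M/dt^4 |_{t=0} = 5913/16

M_X(t) = e^(9*t^2/2 - 3*t/2)
dM/dt = 9*t*e^(-3*t/2)*e^(9*t^2/2) - 3*e^(-3*t/2)*e^(9*t^2/2)/2
d^2M/dt^2 = (324*t^2*e^(9*t^2/2) - 108*t*e^(9*t^2/2) + 45*e^(9*t^2/2))*e^(-3*t/2)/4
d^3M/dt^3 = (5832*t^3*e^(9*t^2/2) - 2916*t^2*e^(9*t^2/2) + 2430*t*e^(9*t^2/2) - 351*e^(9*t^2/2))*e^(-3*t/2)/8
d^4M/dt^4 = (104976*t^4*e^(9*t^2/2) - 69984*t^3*e^(9*t^2/2) + 87480*t^2*e^(9*t^2/2) - 25272*t*e^(9*t^2/2) + 5913*e^(9*t^2/2))*e^(-3*t/2)/16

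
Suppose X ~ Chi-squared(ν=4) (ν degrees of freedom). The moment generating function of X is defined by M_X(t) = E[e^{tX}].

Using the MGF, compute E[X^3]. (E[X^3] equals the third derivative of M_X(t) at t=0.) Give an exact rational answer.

E[X^3] = M′′′(0) = 192

M_X(t) = (1 - 2*t)^(-2)
M′(t) = -4/(8*t^3 - 12*t^2 + 6*t - 1)
M′′(t) = 24/(16*t^4 - 32*t^3 + 24*t^2 - 8*t + 1)
M′′′(t) = -192/(32*t^5 - 80*t^4 + 80*t^3 - 40*t^2 + 10*t - 1)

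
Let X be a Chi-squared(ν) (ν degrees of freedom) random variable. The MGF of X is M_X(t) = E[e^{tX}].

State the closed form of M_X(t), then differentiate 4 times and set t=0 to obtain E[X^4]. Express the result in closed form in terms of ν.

E[X^4] = d^4M/dt^4 |_{t=0} = ν*(ν^3 + 12*ν^2 + 44*ν + 48)

M_X(t) = (1 - 2*t)^(-ν/2)
dM/dt = -ν/(2*t*(1 - 2*t)^(ν/2) - (1 - 2*t)^(ν/2))
d^2M/dt^2 = (ν^2 + 2*ν)/(4*t^2*(1 - 2*t)^(ν/2) - 4*t*(1 - 2*t)^(ν/2) + (1 - 2*t)^(ν/2))
d^3M/dt^3 = (-ν^3 - 6*ν^2 - 8*ν)/(8*t^3*(1 - 2*t)^(ν/2) - 12*t^2*(1 - 2*t)^(ν/2) + 6*t*(1 - 2*t)^(ν/2) - (1 - 2*t)^(ν/2))
d^4M/dt^4 = (ν^4 + 12*ν^3 + 44*ν^2 + 48*ν)/(16*t^4*(1 - 2*t)^(ν/2) - 32*t^3*(1 - 2*t)^(ν/2) + 24*t^2*(1 - 2*t)^(ν/2) - 8*t*(1 - 2*t)^(ν/2) + (1 - 2*t)^(ν/2))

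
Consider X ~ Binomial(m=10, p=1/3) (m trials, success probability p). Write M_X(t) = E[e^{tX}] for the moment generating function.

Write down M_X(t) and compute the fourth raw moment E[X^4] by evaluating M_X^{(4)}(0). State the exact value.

E[X^4] = M^(4)(0) = 2660/9

M_X(t) = (e^(t)/3 + 2/3)^10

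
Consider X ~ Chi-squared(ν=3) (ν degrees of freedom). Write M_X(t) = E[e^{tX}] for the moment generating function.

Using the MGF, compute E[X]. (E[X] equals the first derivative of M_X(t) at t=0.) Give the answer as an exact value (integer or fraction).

M_X(t) = (1 - 2*t)^(-3/2)
dM/dt = 3/(4*t^2*√(1 - 2*t) - 4*t*√(1 - 2*t) + √(1 - 2*t))

E[X] = dM/dt |_{t=0} = 3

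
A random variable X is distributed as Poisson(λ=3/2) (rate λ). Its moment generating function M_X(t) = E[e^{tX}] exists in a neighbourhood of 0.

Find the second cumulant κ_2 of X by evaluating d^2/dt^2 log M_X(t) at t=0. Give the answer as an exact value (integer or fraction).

κ_2 = K′′(0) = 3/2

M_X(t) = e^(3*e^(t)/2 - 3/2)
K_X(t) = log M_X(t) = 3*e^(t)/2 - 3/2
K′(t) = 3*e^(t)/2
K′′(t) = 3*e^(t)/2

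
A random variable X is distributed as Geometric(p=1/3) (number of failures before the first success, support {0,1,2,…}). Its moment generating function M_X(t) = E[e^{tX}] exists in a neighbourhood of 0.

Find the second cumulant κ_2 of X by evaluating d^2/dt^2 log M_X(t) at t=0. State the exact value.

M_X(t) = 1/(3*(1 - 2*e^(t)/3))
K_X(t) = log M_X(t) = -log(1 - 2*e^(t)/3) - log(3)
dK/dt = -2*e^(t)/(2*e^(t) - 3)
d^2K/dt^2 = 6*e^(t)/(4*e^(2*t) - 12*e^(t) + 9)

κ_2 = d^2K/dt^2 |_{t=0} = 6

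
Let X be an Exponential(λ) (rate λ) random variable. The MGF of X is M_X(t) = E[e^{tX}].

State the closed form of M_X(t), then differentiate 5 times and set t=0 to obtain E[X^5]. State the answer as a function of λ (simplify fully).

E[X^5] = d^5M/dt^5 |_{t=0} = 120/λ^5

M_X(t) = λ/(λ - t)
dM/dt = λ/(λ^2 - 2*λ*t + t^2)
d^2M/dt^2 = -2*λ/(-λ^3 + 3*λ^2*t - 3*λ*t^2 + t^3)
d^3M/dt^3 = 6*λ/(λ^4 - 4*λ^3*t + 6*λ^2*t^2 - 4*λ*t^3 + t^4)
d^4M/dt^4 = -24*λ/(-λ^5 + 5*λ^4*t - 10*λ^3*t^2 + 10*λ^2*t^3 - 5*λ*t^4 + t^5)
d^5M/dt^5 = 120*λ/(λ^6 - 6*λ^5*t + 15*λ^4*t^2 - 20*λ^3*t^3 + 15*λ^2*t^4 - 6*λ*t^5 + t^6)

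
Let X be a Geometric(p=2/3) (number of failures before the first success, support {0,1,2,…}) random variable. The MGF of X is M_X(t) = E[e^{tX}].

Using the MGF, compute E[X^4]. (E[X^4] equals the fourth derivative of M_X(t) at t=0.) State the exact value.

M_X(t) = 2/(3*(1 - e^(t)/3))
M′(t) = 2*e^(t)/(e^(2*t) - 6*e^(t) + 9)
M′′(t) = (-2*e^(2*t) - 6*e^(t))/(e^(3*t) - 9*e^(2*t) + 27*e^(t) - 27)
M′′′(t) = (2*e^(3*t) + 24*e^(2*t) + 18*e^(t))/(e^(4*t) - 12*e^(3*t) + 54*e^(2*t) - 108*e^(t) + 81)
M′′′′(t) = (-2*e^(4*t) - 66*e^(3*t) - 198*e^(2*t) - 54*e^(t))/(e^(5*t) - 15*e^(4*t) + 90*e^(3*t) - 270*e^(2*t) + 405*e^(t) - 243)

E[X^4] = M′′′′(0) = 10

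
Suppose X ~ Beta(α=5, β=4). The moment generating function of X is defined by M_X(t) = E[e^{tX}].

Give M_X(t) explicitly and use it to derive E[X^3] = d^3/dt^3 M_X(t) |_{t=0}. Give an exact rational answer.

E[X^3] = d^3M/dt^3 |_{t=0} = 7/33

M_X(t) = ₁F₁(5; 9; t)
dM/dt = 5*₁F₁(6; 10; t)/9
d^2M/dt^2 = ₁F₁(7; 11; t)/3
d^3M/dt^3 = 7*₁F₁(8; 12; t)/33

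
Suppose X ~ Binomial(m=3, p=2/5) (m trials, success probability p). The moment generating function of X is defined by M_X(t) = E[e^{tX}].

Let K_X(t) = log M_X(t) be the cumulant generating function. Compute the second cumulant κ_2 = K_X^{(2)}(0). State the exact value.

κ_2 = D^2[K](0) = 18/25

M_X(t) = (2*e^(t)/5 + 3/5)^3
K_X(t) = log M_X(t) = 3*log(2*e^(t)/5 + 3/5)
D^2[K](t) = 18*e^(t)/(4*e^(2*t) + 12*e^(t) + 9)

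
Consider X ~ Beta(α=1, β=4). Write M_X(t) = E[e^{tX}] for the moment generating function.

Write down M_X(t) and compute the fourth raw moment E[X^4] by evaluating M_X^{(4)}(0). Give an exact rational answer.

M_X(t) = ₁F₁(1; 5; t)
M′(t) = ₁F₁(2; 6; t)/5
M′′(t) = ₁F₁(3; 7; t)/15
M′′′(t) = ₁F₁(4; 8; t)/35
M′′′′(t) = ₁F₁(5; 9; t)/70

E[X^4] = M′′′′(0) = 1/70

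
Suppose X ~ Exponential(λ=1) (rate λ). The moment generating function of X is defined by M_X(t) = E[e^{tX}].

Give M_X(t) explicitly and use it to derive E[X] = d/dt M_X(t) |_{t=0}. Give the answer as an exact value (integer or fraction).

E[X] = D[M](0) = 1

M_X(t) = 1/(1 - t)
D[M](t) = 1/(t^2 - 2*t + 1)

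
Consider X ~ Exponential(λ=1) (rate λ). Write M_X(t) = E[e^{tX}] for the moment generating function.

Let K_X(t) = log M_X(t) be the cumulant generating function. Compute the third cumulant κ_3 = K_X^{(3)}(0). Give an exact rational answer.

M_X(t) = 1/(1 - t)
K_X(t) = log M_X(t) = -log(1 - t)
D^3[K](t) = -2/(t^3 - 3*t^2 + 3*t - 1)

κ_3 = D^3[K](0) = 2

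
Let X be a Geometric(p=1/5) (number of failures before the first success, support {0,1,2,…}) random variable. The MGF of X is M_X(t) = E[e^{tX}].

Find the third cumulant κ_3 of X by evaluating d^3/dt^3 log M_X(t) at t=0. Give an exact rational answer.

κ_3 = d^3K/dt^3 |_{t=0} = 180

M_X(t) = 1/(5*(1 - 4*e^(t)/5))
K_X(t) = log M_X(t) = -log(1 - 4*e^(t)/5) - log(5)
dK/dt = -4*e^(t)/(4*e^(t) - 5)
d^2K/dt^2 = 20*e^(t)/(16*e^(2*t) - 40*e^(t) + 25)
d^3K/dt^3 = (-80*e^(2*t) - 100*e^(t))/(64*e^(3*t) - 240*e^(2*t) + 300*e^(t) - 125)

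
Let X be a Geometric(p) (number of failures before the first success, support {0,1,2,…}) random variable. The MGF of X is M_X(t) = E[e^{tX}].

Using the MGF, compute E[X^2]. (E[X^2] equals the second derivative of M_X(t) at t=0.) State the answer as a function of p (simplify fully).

E[X^2] = M′′(0) = 1 - 3/p + 2/p^2

M_X(t) = p/(-(1 - p)*e^(t) + 1)
M′(t) = (-p^2*e^(t) + p*e^(t))/(p^2*e^(2*t) - 2*p*e^(2*t) + 2*p*e^(t) + e^(2*t) - 2*e^(t) + 1)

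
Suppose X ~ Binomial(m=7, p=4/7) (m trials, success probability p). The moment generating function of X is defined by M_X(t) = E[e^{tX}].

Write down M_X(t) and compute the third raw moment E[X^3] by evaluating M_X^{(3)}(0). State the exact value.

E[X^3] = D^3[M](0) = 4132/49

M_X(t) = (4*e^(t)/7 + 3/7)^7
D^3[M](t) = 16384*e^(7*t)/2401 + 2654208*e^(6*t)/117649 + 3456000*e^(5*t)/117649 + 2211840*e^(4*t)/117649 + 699840*e^(3*t)/117649 + 93312*e^(2*t)/117649 + 2916*e^(t)/117649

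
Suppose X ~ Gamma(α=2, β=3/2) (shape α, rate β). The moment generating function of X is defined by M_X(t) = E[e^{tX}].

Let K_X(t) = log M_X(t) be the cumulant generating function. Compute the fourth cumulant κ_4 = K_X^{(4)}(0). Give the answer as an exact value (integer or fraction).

M_X(t) = 9/(4*(3/2 - t)^2)
K_X(t) = log M_X(t) = -2*log(3/2 - t) - 2*log(2) + 2*log(3)
K′(t) = -4/(2*t - 3)
K′′(t) = 8/(4*t^2 - 12*t + 9)
K′′′(t) = -32/(8*t^3 - 36*t^2 + 54*t - 27)
K′′′′(t) = 192/(16*t^4 - 96*t^3 + 216*t^2 - 216*t + 81)

κ_4 = K′′′′(0) = 64/27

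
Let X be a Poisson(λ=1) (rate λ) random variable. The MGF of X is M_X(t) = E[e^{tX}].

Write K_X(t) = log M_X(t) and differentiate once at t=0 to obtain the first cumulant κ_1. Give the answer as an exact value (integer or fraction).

M_X(t) = e^(e^(t) - 1)
K_X(t) = log M_X(t) = e^(t) - 1
K^(1)(t) = e^(t)

κ_1 = K^(1)(0) = 1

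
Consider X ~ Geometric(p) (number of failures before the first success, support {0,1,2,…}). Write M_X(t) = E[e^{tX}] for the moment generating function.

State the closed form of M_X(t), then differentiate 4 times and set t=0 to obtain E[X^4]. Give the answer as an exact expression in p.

E[X^4] = M′′′′(0) = 1 - 15/p + 50/p^2 - 60/p^3 + 24/p^4

M_X(t) = p/(-(1 - p)*e^(t) + 1)
M′(t) = (-p^2*e^(t) + p*e^(t))/(p^2*e^(2*t) - 2*p*e^(2*t) + 2*p*e^(t) + e^(2*t) - 2*e^(t) + 1)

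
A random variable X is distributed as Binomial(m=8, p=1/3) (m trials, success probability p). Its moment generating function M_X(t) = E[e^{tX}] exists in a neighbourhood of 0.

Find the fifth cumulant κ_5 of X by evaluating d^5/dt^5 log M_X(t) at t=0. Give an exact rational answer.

M_X(t) = (e^(t)/3 + 2/3)^8
K_X(t) = log M_X(t) = 8*log(e^(t)/3 + 2/3)
D^5[K](t) = (-16*e^(4*t) + 352*e^(3*t) - 704*e^(2*t) + 128*e^(t))/(e^(5*t) + 10*e^(4*t) + 40*e^(3*t) + 80*e^(2*t) + 80*e^(t) + 32)

κ_5 = D^5[K](0) = -80/81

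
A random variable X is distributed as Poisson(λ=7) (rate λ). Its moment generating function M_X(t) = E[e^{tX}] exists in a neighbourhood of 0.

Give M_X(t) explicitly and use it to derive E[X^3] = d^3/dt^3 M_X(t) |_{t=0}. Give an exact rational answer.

E[X^3] = M^(3)(0) = 497

M_X(t) = e^(7*e^(t) - 7)
M^(3)(t) = (343*e^(3*t)*e^(7*e^(t)) + 147*e^(2*t)*e^(7*e^(t)) + 7*e^(t)*e^(7*e^(t)))*e^(-7)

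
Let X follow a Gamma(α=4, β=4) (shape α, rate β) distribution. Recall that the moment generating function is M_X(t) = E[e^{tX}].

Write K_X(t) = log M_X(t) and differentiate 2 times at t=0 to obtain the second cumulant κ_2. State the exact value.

κ_2 = K^(2)(0) = 1/4

M_X(t) = 256/(4 - t)^4
K_X(t) = log M_X(t) = -4*log(4 - t) + 8*log(2)
K^(2)(t) = 4/(t^2 - 8*t + 16)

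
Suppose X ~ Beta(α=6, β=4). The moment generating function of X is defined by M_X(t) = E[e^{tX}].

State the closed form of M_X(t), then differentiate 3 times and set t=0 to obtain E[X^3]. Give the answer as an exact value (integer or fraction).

E[X^3] = M^(3)(0) = 14/55

M_X(t) = ₁F₁(6; 10; t)
M^(3)(t) = 14*₁F₁(9; 13; t)/55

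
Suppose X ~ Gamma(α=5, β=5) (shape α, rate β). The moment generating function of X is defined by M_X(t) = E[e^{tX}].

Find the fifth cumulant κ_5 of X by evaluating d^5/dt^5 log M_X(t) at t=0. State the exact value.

κ_5 = K′′′′′(0) = 24/625

M_X(t) = 3125/(5 - t)^5
K_X(t) = log M_X(t) = -5*log(5 - t) + 5*log(5)
K′(t) = -5/(t - 5)
K′′(t) = 5/(t^2 - 10*t + 25)
K′′′(t) = -10/(t^3 - 15*t^2 + 75*t - 125)
K′′′′(t) = 30/(t^4 - 20*t^3 + 150*t^2 - 500*t + 625)
K′′′′′(t) = -120/(t^5 - 25*t^4 + 250*t^3 - 1250*t^2 + 3125*t - 3125)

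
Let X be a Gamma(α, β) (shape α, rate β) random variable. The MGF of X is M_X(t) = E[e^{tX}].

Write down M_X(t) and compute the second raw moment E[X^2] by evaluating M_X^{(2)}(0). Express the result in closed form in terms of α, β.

M_X(t) = (β/(β - t))^α
dM/dt = -α*β^α*(1/(β - t))^α/(-β + t)
d^2M/dt^2 = (α^2*β^α*(1/(β - t))^α + α*β^α*(1/(β - t))^α)/(β^2 - 2*β*t + t^2)

E[X^2] = d^2M/dt^2 |_{t=0} = α*(α + 1)/β^2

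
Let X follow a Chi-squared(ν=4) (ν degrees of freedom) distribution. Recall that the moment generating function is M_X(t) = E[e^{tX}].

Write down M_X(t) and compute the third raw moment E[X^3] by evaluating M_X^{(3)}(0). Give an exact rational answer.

E[X^3] = d^3M/dt^3 |_{t=0} = 192

M_X(t) = (1 - 2*t)^(-2)
dM/dt = -4/(8*t^3 - 12*t^2 + 6*t - 1)
d^2M/dt^2 = 24/(16*t^4 - 32*t^3 + 24*t^2 - 8*t + 1)
d^3M/dt^3 = -192/(32*t^5 - 80*t^4 + 80*t^3 - 40*t^2 + 10*t - 1)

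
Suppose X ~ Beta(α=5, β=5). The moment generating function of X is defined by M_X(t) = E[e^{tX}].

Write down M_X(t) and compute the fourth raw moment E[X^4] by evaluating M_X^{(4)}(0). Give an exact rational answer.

M_X(t) = ₁F₁(5; 10; t)
dM/dt = ₁F₁(6; 11; t)/2
d^2M/dt^2 = 3*₁F₁(7; 12; t)/11
d^3M/dt^3 = 7*₁F₁(8; 13; t)/44
d^4M/dt^4 = 14*₁F₁(9; 14; t)/143

E[X^4] = d^4M/dt^4 |_{t=0} = 14/143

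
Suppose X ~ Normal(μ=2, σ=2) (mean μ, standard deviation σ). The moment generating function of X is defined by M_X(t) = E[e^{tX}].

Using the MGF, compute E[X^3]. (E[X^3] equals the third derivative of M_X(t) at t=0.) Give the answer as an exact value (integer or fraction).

E[X^3] = M′′′(0) = 32

M_X(t) = e^(2*t^2 + 2*t)
M′(t) = 4*t*e^(2*t)*e^(2*t^2) + 2*e^(2*t)*e^(2*t^2)
M′′(t) = 16*t^2*e^(2*t)*e^(2*t^2) + 16*t*e^(2*t)*e^(2*t^2) + 8*e^(2*t)*e^(2*t^2)
M′′′(t) = 64*t^3*e^(2*t)*e^(2*t^2) + 96*t^2*e^(2*t)*e^(2*t^2) + 96*t*e^(2*t)*e^(2*t^2) + 32*e^(2*t)*e^(2*t^2)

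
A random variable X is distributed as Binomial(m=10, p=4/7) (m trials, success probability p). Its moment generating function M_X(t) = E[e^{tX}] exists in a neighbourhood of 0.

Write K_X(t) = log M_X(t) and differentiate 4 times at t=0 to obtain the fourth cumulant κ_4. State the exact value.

M_X(t) = (4*e^(t)/7 + 3/7)^10
K_X(t) = log M_X(t) = 10*log(4*e^(t)/7 + 3/7)
D^4[K](t) = (1920*e^(3*t) - 5760*e^(2*t) + 1080*e^(t))/(256*e^(4*t) + 768*e^(3*t) + 864*e^(2*t) + 432*e^(t) + 81)

κ_4 = D^4[K](0) = -2760/2401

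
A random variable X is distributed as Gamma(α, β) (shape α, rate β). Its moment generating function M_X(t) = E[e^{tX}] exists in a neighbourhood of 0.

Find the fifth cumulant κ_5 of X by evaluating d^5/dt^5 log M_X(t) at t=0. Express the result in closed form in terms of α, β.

κ_5 = K^(5)(0) = 24*α/β^5

M_X(t) = (β/(β - t))^α
K_X(t) = log M_X(t) = α*(log(β) - log(β - t))
K^(5)(t) = -24*α/(-β^5 + 5*β^4*t - 10*β^3*t^2 + 10*β^2*t^3 - 5*β*t^4 + t^5)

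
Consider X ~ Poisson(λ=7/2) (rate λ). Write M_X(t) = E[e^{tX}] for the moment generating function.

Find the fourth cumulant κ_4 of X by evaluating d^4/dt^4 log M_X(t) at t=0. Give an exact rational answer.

M_X(t) = e^(7*e^(t)/2 - 7/2)
K_X(t) = log M_X(t) = 7*e^(t)/2 - 7/2
K′(t) = 7*e^(t)/2
K′′(t) = 7*e^(t)/2
K′′′(t) = 7*e^(t)/2
K′′′′(t) = 7*e^(t)/2

κ_4 = K′′′′(0) = 7/2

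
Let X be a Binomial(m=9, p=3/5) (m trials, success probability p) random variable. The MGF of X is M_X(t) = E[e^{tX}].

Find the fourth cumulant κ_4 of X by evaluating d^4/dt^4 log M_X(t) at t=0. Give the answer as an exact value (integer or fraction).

M_X(t) = (3*e^(t)/5 + 2/5)^9
K_X(t) = log M_X(t) = 9*log(3*e^(t)/5 + 2/5)
K^(4)(t) = (486*e^(3*t) - 1296*e^(2*t) + 216*e^(t))/(81*e^(4*t) + 216*e^(3*t) + 216*e^(2*t) + 96*e^(t) + 16)

κ_4 = K^(4)(0) = -594/625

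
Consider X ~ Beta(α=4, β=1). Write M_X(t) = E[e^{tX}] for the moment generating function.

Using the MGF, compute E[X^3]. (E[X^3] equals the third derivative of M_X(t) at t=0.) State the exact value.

E[X^3] = d^3M/dt^3 |_{t=0} = 4/7

M_X(t) = ₁F₁(4; 5; t)
dM/dt = 4*₁F₁(5; 6; t)/5
d^2M/dt^2 = 2*₁F₁(6; 7; t)/3
d^3M/dt^3 = 4*₁F₁(7; 8; t)/7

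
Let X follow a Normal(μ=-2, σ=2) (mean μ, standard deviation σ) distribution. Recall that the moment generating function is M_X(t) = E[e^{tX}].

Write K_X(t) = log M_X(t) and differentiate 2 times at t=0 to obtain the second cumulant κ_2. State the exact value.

κ_2 = d^2K/dt^2 |_{t=0} = 4

M_X(t) = e^(2*t^2 - 2*t)
K_X(t) = log M_X(t) = 2*t^2 - 2*t
dK/dt = 4*t - 2
d^2K/dt^2 = 4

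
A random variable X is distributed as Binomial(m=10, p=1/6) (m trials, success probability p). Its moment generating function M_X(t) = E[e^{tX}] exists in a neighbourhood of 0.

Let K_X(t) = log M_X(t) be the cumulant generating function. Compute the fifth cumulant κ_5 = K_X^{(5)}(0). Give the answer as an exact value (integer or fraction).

M_X(t) = (e^(t)/6 + 5/6)^10
K_X(t) = log M_X(t) = 10*log(e^(t)/6 + 5/6)
dK/dt = 10*e^(t)/(e^(t) + 5)
d^2K/dt^2 = 50*e^(t)/(e^(2*t) + 10*e^(t) + 25)
d^3K/dt^3 = (-50*e^(2*t) + 250*e^(t))/(e^(3*t) + 15*e^(2*t) + 75*e^(t) + 125)
d^4K/dt^4 = (50*e^(3*t) - 1000*e^(2*t) + 1250*e^(t))/(e^(4*t) + 20*e^(3*t) + 150*e^(2*t) + 500*e^(t) + 625)
d^5K/dt^5 = (-50*e^(4*t) + 2750*e^(3*t) - 13750*e^(2*t) + 6250*e^(t))/(e^(5*t) + 25*e^(4*t) + 250*e^(3*t) + 1250*e^(2*t) + 3125*e^(t) + 3125)

κ_5 = d^5K/dt^5 |_{t=0} = -50/81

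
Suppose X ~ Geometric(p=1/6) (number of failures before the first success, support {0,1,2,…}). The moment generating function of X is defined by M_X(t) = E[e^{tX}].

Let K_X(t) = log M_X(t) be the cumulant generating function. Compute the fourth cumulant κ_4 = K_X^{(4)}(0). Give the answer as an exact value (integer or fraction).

M_X(t) = 1/(6*(1 - 5*e^(t)/6))
K_X(t) = log M_X(t) = -log(1 - 5*e^(t)/6) - log(6)
K^(4)(t) = (750*e^(3*t) + 3600*e^(2*t) + 1080*e^(t))/(625*e^(4*t) - 3000*e^(3*t) + 5400*e^(2*t) - 4320*e^(t) + 1296)

κ_4 = K^(4)(0) = 5430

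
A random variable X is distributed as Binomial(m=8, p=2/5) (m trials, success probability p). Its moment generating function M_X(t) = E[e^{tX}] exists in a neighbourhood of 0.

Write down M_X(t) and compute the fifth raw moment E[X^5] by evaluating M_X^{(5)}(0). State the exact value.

E[X^5] = d^5M/dt^5 |_{t=0} = 733808/625

M_X(t) = (2*e^(t)/5 + 3/5)^8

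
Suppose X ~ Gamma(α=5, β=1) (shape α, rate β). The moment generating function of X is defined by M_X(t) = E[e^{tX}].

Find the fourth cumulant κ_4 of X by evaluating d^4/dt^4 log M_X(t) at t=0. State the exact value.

κ_4 = K′′′′(0) = 30

M_X(t) = (1 - t)^(-5)
K_X(t) = log M_X(t) = -5*log(1 - t)
K′(t) = -5/(t - 1)
K′′(t) = 5/(t^2 - 2*t + 1)
K′′′(t) = -10/(t^3 - 3*t^2 + 3*t - 1)
K′′′′(t) = 30/(t^4 - 4*t^3 + 6*t^2 - 4*t + 1)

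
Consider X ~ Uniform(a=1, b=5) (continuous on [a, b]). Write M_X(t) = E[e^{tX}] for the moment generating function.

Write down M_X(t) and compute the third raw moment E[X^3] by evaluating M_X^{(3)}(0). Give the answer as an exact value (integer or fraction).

M_X(t) = (e^(5*t) - e^(t))/(4*t)
M^(3)(t) = (125*t^3*e^(5*t) - t^3*e^(t) - 75*t^2*e^(5*t) + 3*t^2*e^(t) + 30*t*e^(5*t) - 6*t*e^(t) - 6*e^(5*t) + 6*e^(t))/(4*t^4)

E[X^3] = M^(3)(0) = 39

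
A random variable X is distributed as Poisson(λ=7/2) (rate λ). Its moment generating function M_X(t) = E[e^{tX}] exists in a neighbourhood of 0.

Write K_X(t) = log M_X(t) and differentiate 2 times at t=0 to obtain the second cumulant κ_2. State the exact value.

κ_2 = D^2[K](0) = 7/2

M_X(t) = e^(7*e^(t)/2 - 7/2)
K_X(t) = log M_X(t) = 7*e^(t)/2 - 7/2
D^2[K](t) = 7*e^(t)/2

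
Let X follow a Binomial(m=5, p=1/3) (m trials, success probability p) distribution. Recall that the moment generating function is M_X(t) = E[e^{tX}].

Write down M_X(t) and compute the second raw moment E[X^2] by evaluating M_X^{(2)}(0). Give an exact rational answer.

E[X^2] = D^2[M](0) = 35/9

M_X(t) = (e^(t)/3 + 2/3)^5
D^2[M](t) = 25*e^(5*t)/243 + 160*e^(4*t)/243 + 40*e^(3*t)/27 + 320*e^(2*t)/243 + 80*e^(t)/243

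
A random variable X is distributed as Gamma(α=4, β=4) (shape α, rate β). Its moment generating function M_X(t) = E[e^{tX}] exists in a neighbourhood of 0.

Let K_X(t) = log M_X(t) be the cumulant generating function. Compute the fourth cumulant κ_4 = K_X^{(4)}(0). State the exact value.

κ_4 = d^4K/dt^4 |_{t=0} = 3/32

M_X(t) = 256/(4 - t)^4
K_X(t) = log M_X(t) = -4*log(4 - t) + 8*log(2)
dK/dt = -4/(t - 4)
d^2K/dt^2 = 4/(t^2 - 8*t + 16)
d^3K/dt^3 = -8/(t^3 - 12*t^2 + 48*t - 64)
d^4K/dt^4 = 24/(t^4 - 16*t^3 + 96*t^2 - 256*t + 256)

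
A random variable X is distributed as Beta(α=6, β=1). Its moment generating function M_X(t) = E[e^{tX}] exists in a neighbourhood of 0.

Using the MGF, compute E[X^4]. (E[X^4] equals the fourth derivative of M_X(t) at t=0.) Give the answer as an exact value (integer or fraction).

E[X^4] = M′′′′(0) = 3/5

M_X(t) = ₁F₁(6; 7; t)
M′(t) = 6*₁F₁(7; 8; t)/7
M′′(t) = 3*₁F₁(8; 9; t)/4
M′′′(t) = 2*₁F₁(9; 10; t)/3
M′′′′(t) = 3*₁F₁(10; 11; t)/5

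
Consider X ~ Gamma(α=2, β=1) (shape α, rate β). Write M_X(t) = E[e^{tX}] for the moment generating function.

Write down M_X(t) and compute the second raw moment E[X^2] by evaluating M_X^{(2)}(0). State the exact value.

M_X(t) = (1 - t)^(-2)
D^2[M](t) = 6/(t^4 - 4*t^3 + 6*t^2 - 4*t + 1)

E[X^2] = D^2[M](0) = 6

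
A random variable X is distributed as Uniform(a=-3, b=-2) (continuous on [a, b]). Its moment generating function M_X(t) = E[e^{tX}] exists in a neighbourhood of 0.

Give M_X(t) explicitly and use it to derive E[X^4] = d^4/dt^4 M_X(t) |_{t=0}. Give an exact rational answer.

E[X^4] = d^4M/dt^4 |_{t=0} = 211/5

M_X(t) = (e^(-2*t) - e^(-3*t))/t
dM/dt = (-2*t*e^(t) + 3*t - e^(t) + 1)*e^(-3*t)/t^2
d^2M/dt^2 = (4*t^2*e^(t) - 9*t^2 + 4*t*e^(t) - 6*t + 2*e^(t) - 2)*e^(-3*t)/t^3
d^3M/dt^3 = (-8*t^3*e^(t) + 27*t^3 - 12*t^2*e^(t) + 27*t^2 - 12*t*e^(t) + 18*t - 6*e^(t) + 6)*e^(-3*t)/t^4
d^4M/dt^4 = (16*t^4*e^(t) - 81*t^4 + 32*t^3*e^(t) - 108*t^3 + 48*t^2*e^(t) - 108*t^2 + 48*t*e^(t) - 72*t + 24*e^(t) - 24)*e^(-3*t)/t^5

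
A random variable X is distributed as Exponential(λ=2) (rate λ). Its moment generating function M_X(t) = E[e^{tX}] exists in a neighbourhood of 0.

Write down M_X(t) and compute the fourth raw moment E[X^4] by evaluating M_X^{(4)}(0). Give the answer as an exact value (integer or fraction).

E[X^4] = M^(4)(0) = 3/2

M_X(t) = 2/(2 - t)
M^(4)(t) = -48/(t^5 - 10*t^4 + 40*t^3 - 80*t^2 + 80*t - 32)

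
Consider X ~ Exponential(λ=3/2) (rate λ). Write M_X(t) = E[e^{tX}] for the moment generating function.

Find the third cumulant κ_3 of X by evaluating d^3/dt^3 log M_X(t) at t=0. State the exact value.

M_X(t) = 3/(2*(3/2 - t))
K_X(t) = log M_X(t) = -log(3/2 - t) - log(2) + log(3)
D^3[K](t) = -16/(8*t^3 - 36*t^2 + 54*t - 27)

κ_3 = D^3[K](0) = 16/27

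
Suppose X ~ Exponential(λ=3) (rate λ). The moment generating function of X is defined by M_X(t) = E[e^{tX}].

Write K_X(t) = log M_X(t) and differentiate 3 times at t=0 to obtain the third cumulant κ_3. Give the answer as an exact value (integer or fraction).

M_X(t) = 3/(3 - t)
K_X(t) = log M_X(t) = -log(3 - t) + log(3)
K′(t) = -1/(t - 3)
K′′(t) = 1/(t^2 - 6*t + 9)
K′′′(t) = -2/(t^3 - 9*t^2 + 27*t - 27)

κ_3 = K′′′(0) = 2/27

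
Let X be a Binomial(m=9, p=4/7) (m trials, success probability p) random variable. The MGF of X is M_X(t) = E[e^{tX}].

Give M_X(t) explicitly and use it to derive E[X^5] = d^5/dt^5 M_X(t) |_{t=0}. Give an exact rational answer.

M_X(t) = (4*e^(t)/7 + 3/7)^9

E[X^5] = M^(5)(0) = 16457148/2401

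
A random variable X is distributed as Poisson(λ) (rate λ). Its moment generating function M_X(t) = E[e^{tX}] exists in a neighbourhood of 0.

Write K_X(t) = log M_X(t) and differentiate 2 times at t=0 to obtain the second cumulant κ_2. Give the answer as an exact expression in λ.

κ_2 = d^2K/dt^2 |_{t=0} = λ

M_X(t) = e^(λ*(e^(t) - 1))
K_X(t) = log M_X(t) = λ*(e^(t) - 1)
dK/dt = λ*e^(t)
d^2K/dt^2 = λ*e^(t)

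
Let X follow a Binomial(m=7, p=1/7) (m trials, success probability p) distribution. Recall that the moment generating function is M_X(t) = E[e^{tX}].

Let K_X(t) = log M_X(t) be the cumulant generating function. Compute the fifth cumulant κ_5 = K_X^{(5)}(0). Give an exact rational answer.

M_X(t) = (e^(t)/7 + 6/7)^7
K_X(t) = log M_X(t) = 7*log(e^(t)/7 + 6/7)
K^(5)(t) = (-42*e^(4*t) + 2772*e^(3*t) - 16632*e^(2*t) + 9072*e^(t))/(e^(5*t) + 30*e^(4*t) + 360*e^(3*t) + 2160*e^(2*t) + 6480*e^(t) + 7776)

κ_5 = K^(5)(0) = -690/2401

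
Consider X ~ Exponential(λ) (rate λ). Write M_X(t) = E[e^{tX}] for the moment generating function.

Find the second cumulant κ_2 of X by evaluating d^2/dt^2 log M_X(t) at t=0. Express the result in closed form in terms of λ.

κ_2 = D^2[K](0) = λ^(-2)

M_X(t) = λ/(λ - t)
K_X(t) = log M_X(t) = log(λ) - log(λ - t)
D^2[K](t) = 1/(λ^2 - 2*λ*t + t^2)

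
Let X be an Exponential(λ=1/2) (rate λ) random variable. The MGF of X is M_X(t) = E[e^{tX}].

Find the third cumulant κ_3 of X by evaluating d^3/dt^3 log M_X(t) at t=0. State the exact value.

κ_3 = K^(3)(0) = 16

M_X(t) = 1/(2*(1/2 - t))
K_X(t) = log M_X(t) = -log(1/2 - t) - log(2)
K^(3)(t) = -16/(8*t^3 - 12*t^2 + 6*t - 1)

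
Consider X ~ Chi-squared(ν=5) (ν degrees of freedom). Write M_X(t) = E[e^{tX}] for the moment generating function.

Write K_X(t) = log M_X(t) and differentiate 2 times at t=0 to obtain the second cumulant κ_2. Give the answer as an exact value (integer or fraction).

κ_2 = D^2[K](0) = 10

M_X(t) = (1 - 2*t)^(-5/2)
K_X(t) = log M_X(t) = -5*log(1 - 2*t)/2
D^2[K](t) = 10/(4*t^2 - 4*t + 1)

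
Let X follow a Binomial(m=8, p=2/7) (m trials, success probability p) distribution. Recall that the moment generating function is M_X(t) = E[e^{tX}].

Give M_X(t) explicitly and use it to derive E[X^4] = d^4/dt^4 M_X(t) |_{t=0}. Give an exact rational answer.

M_X(t) = (2*e^(t)/7 + 5/7)^8

E[X^4] = M^(4)(0) = 31728/343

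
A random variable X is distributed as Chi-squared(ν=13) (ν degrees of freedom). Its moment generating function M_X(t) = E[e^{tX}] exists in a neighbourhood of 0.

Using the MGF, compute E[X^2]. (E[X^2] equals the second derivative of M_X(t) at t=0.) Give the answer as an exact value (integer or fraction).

M_X(t) = (1 - 2*t)^(-13/2)

E[X^2] = M^(2)(0) = 195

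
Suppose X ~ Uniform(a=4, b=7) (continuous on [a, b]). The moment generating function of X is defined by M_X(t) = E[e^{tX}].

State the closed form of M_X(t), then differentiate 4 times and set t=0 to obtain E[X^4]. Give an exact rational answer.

E[X^4] = M′′′′(0) = 5261/5

M_X(t) = (e^(7*t) - e^(4*t))/(3*t)
M′(t) = (7*t*e^(7*t) - 4*t*e^(4*t) - e^(7*t) + e^(4*t))/(3*t^2)
M′′(t) = (49*t^2*e^(7*t) - 16*t^2*e^(4*t) - 14*t*e^(7*t) + 8*t*e^(4*t) + 2*e^(7*t) - 2*e^(4*t))/(3*t^3)
M′′′(t) = (343*t^3*e^(7*t) - 64*t^3*e^(4*t) - 147*t^2*e^(7*t) + 48*t^2*e^(4*t) + 42*t*e^(7*t) - 24*t*e^(4*t) - 6*e^(7*t) + 6*e^(4*t))/(3*t^4)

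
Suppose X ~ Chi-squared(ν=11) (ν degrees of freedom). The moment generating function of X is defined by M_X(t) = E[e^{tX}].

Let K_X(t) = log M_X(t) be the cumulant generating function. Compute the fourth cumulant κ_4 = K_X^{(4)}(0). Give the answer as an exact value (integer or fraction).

κ_4 = D^4[K](0) = 528

M_X(t) = (1 - 2*t)^(-11/2)
K_X(t) = log M_X(t) = -11*log(1 - 2*t)/2
D^4[K](t) = 528/(16*t^4 - 32*t^3 + 24*t^2 - 8*t + 1)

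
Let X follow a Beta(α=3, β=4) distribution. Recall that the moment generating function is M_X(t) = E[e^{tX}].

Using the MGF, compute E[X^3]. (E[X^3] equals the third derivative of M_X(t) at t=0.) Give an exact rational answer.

E[X^3] = D^3[M](0) = 5/42

M_X(t) = ₁F₁(3; 7; t)
D^3[M](t) = 5*₁F₁(6; 10; t)/42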